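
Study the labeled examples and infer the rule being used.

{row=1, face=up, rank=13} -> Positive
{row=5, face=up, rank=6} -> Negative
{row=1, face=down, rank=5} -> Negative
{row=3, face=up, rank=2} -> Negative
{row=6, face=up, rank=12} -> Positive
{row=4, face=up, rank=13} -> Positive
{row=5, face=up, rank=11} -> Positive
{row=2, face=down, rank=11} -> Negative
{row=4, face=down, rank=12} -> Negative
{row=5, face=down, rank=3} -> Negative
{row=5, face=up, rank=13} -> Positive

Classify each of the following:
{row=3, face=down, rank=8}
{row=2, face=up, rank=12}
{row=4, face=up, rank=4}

The simplest hypothesis consistent with all the labels is: face is up AND rank ≥ 11.
{row=3, face=down, rank=8}: Negative (face is down, rank = 8). {row=2, face=up, rank=12}: Positive (face is up, rank = 12). {row=4, face=up, rank=4}: Negative (face is up, rank = 4).

Negative, Positive, Negative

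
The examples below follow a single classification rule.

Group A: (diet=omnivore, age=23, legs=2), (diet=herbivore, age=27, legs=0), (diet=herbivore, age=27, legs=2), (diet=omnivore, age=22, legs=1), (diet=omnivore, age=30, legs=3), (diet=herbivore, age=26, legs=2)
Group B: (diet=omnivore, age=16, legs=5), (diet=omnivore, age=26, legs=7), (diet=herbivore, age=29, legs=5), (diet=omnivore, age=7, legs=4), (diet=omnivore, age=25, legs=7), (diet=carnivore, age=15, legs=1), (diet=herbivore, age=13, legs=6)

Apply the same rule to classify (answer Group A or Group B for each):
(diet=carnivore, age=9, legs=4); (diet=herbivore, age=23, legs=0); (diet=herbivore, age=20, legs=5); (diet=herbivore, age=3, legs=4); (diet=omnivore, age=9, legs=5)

The pattern is that an item is 'Group A' exactly when: legs ≤ 3 AND age ≥ 16.
Group B: (diet=carnivore, age=9, legs=4), since legs = 4, age = 9.
Group A: (diet=herbivore, age=23, legs=0), since legs = 0, age = 23.
Group B: (diet=herbivore, age=20, legs=5), since legs = 5, age = 20.
Group B: (diet=herbivore, age=3, legs=4), since legs = 4, age = 3.
Group B: (diet=omnivore, age=9, legs=5), since legs = 5, age = 9.

Group B, Group A, Group B, Group B, Group B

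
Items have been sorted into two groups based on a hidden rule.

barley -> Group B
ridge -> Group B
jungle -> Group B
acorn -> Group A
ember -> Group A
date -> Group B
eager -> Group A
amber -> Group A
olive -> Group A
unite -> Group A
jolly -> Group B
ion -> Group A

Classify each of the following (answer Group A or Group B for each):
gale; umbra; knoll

Group B, Group A, Group B

Looking at the examples, the only property every 'Group A' case has and every 'Group B' case lacks is: starts with a vowel.
gale: starts with 'g', lacks this property → Group B. umbra: starts with 'u', satisfies this → Group A. knoll: starts with 'k', lacks this property → Group B.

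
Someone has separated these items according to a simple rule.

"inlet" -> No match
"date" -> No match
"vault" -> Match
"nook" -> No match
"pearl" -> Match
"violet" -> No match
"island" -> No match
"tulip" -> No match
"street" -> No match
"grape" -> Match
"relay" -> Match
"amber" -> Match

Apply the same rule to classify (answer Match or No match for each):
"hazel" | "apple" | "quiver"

The pattern is that an item is 'Match' exactly when: odd length AND contains 'a'.
"hazel": length 5, has 'a' — qualifies, so Match. "apple": length 5, has 'a' — qualifies, so Match. "quiver": length 6, no 'a' — lacks this property, so No match.

Match, Match, No match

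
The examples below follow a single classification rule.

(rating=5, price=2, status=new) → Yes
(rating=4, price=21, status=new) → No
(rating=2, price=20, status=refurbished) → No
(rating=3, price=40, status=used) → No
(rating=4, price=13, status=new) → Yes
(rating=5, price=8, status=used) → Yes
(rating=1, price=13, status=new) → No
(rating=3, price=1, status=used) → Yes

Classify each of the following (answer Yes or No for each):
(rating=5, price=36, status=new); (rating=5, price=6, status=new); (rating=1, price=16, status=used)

No, Yes, No

Every 'Yes' example satisfies: price ≤ 13 AND rating ≥ 2. None of the 'No' examples do.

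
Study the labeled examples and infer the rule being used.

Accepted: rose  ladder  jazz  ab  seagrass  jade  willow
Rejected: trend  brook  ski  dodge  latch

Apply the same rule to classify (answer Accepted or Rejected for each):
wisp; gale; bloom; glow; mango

Looking at the examples, the only property every 'Accepted' case has and every 'Rejected' case lacks is: even length.
wisp — length 4, hence Accepted. gale — length 4, hence Accepted. bloom — length 5, hence Rejected. glow — length 4, hence Accepted. mango — length 5, hence Rejected.

Accepted, Accepted, Rejected, Accepted, Rejected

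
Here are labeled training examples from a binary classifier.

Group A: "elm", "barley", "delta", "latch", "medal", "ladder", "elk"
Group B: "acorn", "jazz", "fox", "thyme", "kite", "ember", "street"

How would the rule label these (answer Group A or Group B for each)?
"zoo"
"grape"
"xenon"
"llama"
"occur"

Group B, Group B, Group B, Group A, Group B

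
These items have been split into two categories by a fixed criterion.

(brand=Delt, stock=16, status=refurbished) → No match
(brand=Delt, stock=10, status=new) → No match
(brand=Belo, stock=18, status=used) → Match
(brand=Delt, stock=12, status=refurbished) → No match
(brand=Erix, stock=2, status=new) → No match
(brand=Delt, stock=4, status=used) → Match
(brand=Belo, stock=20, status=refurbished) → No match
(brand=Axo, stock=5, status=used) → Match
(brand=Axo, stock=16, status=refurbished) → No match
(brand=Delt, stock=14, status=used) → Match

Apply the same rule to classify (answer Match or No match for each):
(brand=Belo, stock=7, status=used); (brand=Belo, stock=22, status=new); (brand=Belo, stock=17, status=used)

Match, No match, Match

The pattern is that an item is 'Match' exactly when: status is used.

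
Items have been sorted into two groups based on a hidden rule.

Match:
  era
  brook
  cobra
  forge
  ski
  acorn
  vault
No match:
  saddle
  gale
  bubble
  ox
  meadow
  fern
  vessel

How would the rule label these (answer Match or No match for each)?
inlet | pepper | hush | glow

'Match' ⟺ odd length.

Match, No match, No match, No match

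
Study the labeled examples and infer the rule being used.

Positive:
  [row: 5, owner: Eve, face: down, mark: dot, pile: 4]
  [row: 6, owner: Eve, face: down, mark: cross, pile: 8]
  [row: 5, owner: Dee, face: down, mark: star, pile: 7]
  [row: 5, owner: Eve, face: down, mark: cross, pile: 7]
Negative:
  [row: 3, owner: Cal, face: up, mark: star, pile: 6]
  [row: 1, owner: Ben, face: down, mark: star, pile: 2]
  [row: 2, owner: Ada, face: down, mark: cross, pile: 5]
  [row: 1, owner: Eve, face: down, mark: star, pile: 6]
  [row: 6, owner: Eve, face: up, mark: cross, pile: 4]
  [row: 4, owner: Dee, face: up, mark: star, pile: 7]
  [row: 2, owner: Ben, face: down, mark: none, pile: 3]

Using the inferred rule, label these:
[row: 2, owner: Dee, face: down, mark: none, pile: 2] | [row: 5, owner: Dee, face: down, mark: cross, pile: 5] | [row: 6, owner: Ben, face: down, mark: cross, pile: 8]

The distinguishing property — face is down AND row ≥ 3 — holds for all the 'Positive' cases and none of the 'Negative' cases.
Negative: [row: 2, owner: Dee, face: down, mark: none, pile: 2], since face is down, row = 2.
Positive: [row: 5, owner: Dee, face: down, mark: cross, pile: 5], since face is down, row = 5.
Positive: [row: 6, owner: Ben, face: down, mark: cross, pile: 8], since face is down, row = 6.

Negative, Positive, Positive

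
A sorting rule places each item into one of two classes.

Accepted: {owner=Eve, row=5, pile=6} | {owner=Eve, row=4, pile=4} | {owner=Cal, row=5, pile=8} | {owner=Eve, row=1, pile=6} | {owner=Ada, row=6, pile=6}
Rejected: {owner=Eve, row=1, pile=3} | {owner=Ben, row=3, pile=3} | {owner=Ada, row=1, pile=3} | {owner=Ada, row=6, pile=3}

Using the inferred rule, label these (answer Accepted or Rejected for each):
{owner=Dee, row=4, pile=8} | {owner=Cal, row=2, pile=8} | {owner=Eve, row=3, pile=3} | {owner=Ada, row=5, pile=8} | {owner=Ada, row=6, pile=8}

The pattern is that an item is 'Accepted' exactly when: pile ≥ 4.
{owner=Dee, row=4, pile=8}: pile = 8, has this property → Accepted. {owner=Cal, row=2, pile=8}: pile = 8, has this property → Accepted. {owner=Eve, row=3, pile=3}: pile = 3, does not fit → Rejected. {owner=Ada, row=5, pile=8}: pile = 8, has this property → Accepted. {owner=Ada, row=6, pile=8}: pile = 8, has this property → Accepted.

Accepted, Accepted, Rejected, Accepted, Accepted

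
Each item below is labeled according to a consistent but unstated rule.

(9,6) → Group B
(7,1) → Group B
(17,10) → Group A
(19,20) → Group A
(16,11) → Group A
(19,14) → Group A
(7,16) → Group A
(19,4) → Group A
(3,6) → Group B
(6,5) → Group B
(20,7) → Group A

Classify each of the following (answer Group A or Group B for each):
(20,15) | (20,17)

The common property of the 'Group A' items is: sum ≥ 23. No 'Group B' item has it.
(20,15) — 20+15 = 35, hence Group A. (20,17) — 20+17 = 37, hence Group A.

Group A, Group A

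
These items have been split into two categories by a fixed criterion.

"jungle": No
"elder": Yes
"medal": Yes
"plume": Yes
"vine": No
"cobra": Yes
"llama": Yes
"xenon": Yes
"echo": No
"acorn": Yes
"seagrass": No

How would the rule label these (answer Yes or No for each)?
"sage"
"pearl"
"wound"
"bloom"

One predicate separates the groups cleanly: odd length.

No, Yes, Yes, Yes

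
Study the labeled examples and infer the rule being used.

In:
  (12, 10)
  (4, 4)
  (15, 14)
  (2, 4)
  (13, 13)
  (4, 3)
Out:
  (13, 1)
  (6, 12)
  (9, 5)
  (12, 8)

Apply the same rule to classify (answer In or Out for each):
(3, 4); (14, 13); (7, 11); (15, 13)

In, In, Out, In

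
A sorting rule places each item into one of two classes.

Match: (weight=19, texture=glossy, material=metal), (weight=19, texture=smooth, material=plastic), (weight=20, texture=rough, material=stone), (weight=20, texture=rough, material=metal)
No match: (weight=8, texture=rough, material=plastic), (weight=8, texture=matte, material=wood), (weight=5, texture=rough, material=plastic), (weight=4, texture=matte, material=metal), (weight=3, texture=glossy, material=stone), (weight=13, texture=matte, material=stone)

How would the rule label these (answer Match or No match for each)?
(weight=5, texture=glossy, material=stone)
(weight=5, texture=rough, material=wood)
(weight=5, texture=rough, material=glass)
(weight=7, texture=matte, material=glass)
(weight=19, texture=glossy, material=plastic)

Rule: weight ≥ 19. This holds for each 'Match' example and fails for each 'No match' one.
(weight=5, texture=glossy, material=stone): weight = 5, fails the rule → No match.
(weight=5, texture=rough, material=wood): weight = 5, fails the rule → No match.
(weight=5, texture=rough, material=glass): weight = 5, fails the rule → No match.
(weight=7, texture=matte, material=glass): weight = 7, fails the rule → No match.
(weight=19, texture=glossy, material=plastic): weight = 19, fits → Match.

No match, No match, No match, No match, Match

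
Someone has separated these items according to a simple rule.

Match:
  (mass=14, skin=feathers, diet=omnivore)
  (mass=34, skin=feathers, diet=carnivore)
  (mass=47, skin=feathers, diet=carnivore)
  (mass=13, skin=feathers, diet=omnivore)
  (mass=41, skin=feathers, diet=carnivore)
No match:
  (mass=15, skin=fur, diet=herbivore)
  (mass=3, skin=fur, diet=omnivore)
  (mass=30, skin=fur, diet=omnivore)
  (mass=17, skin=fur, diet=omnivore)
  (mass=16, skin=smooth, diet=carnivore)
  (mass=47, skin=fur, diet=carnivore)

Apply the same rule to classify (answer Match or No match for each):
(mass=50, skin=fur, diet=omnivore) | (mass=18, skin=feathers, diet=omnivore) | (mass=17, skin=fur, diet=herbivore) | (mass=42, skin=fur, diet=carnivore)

No match, Match, No match, No match

Every 'Match' example satisfies: skin is feathers. None of the 'No match' examples do.
No match: (mass=50, skin=fur, diet=omnivore), since skin is fur. Match: (mass=18, skin=feathers, diet=omnivore), since skin is feathers. No match: (mass=17, skin=fur, diet=herbivore), since skin is fur. No match: (mass=42, skin=fur, diet=carnivore), since skin is fur.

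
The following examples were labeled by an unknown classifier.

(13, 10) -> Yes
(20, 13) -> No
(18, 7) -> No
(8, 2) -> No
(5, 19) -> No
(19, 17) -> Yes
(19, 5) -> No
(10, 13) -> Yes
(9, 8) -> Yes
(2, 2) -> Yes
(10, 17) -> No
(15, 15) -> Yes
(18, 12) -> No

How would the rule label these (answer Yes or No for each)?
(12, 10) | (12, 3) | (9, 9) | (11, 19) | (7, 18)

The simplest hypothesis consistent with all the labels is: |first − second| ≤ 3.
(12, 10): Yes (|12−10| = 2). (12, 3): No (|12−3| = 9). (9, 9): Yes (|9−9| = 0). (11, 19): No (|11−19| = 8). (7, 18): No (|7−18| = 11).

Yes, No, Yes, No, No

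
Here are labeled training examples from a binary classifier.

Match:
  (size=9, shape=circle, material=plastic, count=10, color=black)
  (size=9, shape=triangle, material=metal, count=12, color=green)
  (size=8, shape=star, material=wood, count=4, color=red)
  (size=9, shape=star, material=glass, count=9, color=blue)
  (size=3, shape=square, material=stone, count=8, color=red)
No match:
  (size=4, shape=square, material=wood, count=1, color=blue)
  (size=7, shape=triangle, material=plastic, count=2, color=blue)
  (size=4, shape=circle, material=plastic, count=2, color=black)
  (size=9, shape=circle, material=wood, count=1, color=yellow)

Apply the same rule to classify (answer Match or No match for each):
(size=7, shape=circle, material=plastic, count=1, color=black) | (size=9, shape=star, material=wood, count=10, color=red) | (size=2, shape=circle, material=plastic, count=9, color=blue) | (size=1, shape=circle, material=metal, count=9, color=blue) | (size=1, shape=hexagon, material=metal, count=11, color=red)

The distinguishing property — count ≥ 4 — holds for all the 'Match' cases and none of the 'No match' cases.
(size=7, shape=circle, material=plastic, count=1, color=black): No match (count = 1).
(size=9, shape=star, material=wood, count=10, color=red): Match (count = 10).
(size=2, shape=circle, material=plastic, count=9, color=blue): Match (count = 9).
(size=1, shape=circle, material=metal, count=9, color=blue): Match (count = 9).
(size=1, shape=hexagon, material=metal, count=11, color=red): Match (count = 11).

No match, Match, Match, Match, Match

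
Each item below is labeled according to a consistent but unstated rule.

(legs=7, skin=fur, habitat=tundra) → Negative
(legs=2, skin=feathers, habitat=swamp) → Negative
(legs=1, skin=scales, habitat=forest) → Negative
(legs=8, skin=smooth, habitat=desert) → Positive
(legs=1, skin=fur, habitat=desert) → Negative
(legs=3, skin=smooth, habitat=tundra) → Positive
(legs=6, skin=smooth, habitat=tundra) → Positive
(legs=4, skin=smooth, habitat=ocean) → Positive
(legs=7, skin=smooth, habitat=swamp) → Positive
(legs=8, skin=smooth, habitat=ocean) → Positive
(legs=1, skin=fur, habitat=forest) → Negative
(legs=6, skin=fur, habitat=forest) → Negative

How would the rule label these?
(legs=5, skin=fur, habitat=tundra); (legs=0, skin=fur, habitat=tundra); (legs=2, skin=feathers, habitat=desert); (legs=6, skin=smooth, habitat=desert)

Negative, Negative, Negative, Positive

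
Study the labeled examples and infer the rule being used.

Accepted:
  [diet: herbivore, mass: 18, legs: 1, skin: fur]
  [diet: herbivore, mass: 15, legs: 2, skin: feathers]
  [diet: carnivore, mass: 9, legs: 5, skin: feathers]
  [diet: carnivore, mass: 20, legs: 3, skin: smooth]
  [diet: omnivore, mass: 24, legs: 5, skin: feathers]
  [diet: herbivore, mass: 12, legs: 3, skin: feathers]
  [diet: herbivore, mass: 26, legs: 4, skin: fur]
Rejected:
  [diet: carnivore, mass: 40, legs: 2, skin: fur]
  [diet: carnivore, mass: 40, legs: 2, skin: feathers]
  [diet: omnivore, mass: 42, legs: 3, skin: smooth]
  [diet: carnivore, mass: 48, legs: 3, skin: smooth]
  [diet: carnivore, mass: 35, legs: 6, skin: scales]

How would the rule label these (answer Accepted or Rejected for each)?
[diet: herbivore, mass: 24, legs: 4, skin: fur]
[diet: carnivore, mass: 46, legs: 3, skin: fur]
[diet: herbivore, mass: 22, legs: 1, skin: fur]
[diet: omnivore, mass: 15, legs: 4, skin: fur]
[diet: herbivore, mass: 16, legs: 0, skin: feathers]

The common property of the 'Accepted' items is: mass ≤ 26. No 'Rejected' item has it.
[diet: herbivore, mass: 24, legs: 4, skin: fur] — mass = 24, hence Accepted.
[diet: carnivore, mass: 46, legs: 3, skin: fur] — mass = 46, hence Rejected.
[diet: herbivore, mass: 22, legs: 1, skin: fur] — mass = 22, hence Accepted.
[diet: omnivore, mass: 15, legs: 4, skin: fur] — mass = 15, hence Accepted.
[diet: herbivore, mass: 16, legs: 0, skin: feathers] — mass = 16, hence Accepted.

Accepted, Rejected, Accepted, Accepted, Accepted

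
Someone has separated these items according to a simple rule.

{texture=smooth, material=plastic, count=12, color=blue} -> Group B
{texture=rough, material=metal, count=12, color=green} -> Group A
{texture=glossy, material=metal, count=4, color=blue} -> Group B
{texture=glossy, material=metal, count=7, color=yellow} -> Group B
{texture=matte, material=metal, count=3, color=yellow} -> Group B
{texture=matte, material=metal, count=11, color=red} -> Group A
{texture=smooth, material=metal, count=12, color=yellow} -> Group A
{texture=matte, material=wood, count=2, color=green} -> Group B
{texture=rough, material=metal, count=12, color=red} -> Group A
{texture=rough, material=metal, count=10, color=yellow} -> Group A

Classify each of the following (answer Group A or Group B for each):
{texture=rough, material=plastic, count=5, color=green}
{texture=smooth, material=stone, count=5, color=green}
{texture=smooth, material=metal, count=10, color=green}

The classifier is using: material is metal AND count ≥ 10.
{texture=rough, material=plastic, count=5, color=green} — material is plastic, count = 5, hence Group B.
{texture=smooth, material=stone, count=5, color=green} — material is stone, count = 5, hence Group B.
{texture=smooth, material=metal, count=10, color=green} — material is metal, count = 10, hence Group A.

Group B, Group B, Group A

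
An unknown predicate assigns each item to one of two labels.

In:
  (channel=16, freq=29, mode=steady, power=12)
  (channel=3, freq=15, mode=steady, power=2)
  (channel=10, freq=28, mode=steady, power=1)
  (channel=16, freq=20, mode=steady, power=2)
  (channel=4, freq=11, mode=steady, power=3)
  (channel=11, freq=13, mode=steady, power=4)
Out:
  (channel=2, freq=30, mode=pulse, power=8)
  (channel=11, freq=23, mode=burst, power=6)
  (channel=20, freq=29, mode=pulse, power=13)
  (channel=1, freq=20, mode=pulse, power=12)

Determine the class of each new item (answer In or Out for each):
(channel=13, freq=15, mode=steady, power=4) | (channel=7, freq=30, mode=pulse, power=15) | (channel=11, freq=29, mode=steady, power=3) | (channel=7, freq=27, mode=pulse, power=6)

In, Out, In, Out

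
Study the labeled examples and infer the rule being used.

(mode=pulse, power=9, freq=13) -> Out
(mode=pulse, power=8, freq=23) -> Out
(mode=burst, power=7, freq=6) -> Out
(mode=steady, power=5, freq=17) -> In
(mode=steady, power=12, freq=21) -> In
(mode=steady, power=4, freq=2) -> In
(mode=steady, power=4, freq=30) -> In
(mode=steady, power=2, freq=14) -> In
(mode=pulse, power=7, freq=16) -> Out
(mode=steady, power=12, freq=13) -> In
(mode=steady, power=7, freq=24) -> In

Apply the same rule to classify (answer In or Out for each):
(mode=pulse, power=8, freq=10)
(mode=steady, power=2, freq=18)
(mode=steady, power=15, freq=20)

Out, In, In

Looking at the examples, the only property every 'In' case has and every 'Out' case lacks is: mode is steady.
(mode=pulse, power=8, freq=10): Out (mode is pulse).
(mode=steady, power=2, freq=18): In (mode is steady).
(mode=steady, power=15, freq=20): In (mode is steady).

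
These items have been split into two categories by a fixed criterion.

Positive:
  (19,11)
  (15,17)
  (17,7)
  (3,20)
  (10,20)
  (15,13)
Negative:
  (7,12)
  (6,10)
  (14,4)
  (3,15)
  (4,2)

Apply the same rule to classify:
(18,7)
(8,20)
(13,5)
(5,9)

All 'Positive' examples share one property — sum ≥ 23 — and every 'Negative' example lacks it.
(18,7): 18+7 = 25 — meets the rule, so Positive.
(8,20): 8+20 = 28 — meets the rule, so Positive.
(13,5): 13+5 = 18 — lacks this property, so Negative.
(5,9): 5+9 = 14 — lacks this property, so Negative.

Positive, Positive, Negative, Negative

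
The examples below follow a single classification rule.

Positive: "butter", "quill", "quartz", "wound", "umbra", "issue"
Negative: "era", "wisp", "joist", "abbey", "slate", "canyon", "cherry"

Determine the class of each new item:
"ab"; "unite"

All 'Positive' examples share one property — contains 'u' — and every 'Negative' example lacks it.
"ab" — no 'u', hence Negative.
"unite" — has 'u', hence Positive.

Negative, Positive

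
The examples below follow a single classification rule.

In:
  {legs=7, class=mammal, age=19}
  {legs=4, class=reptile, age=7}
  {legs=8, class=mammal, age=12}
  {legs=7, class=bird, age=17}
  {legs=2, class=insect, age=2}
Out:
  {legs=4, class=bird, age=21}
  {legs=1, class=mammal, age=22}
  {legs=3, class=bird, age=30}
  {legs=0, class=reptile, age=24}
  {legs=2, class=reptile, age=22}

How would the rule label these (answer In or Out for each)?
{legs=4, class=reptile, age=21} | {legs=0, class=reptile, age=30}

All 'In' examples share one property — age ≤ 19 — and every 'Out' example lacks it.
{legs=4, class=reptile, age=21} — age = 21, hence Out.
{legs=0, class=reptile, age=30} — age = 30, hence Out.

Out, Out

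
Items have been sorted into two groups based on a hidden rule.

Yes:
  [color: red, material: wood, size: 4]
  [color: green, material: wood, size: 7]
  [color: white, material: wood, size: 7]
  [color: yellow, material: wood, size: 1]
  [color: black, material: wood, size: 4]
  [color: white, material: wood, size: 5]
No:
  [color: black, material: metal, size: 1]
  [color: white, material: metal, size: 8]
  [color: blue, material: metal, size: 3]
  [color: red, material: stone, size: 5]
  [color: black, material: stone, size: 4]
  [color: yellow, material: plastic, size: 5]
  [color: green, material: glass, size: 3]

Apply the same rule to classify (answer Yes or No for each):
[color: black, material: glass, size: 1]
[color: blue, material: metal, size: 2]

Comparing the two groups points to one rule — material is wood.
No: [color: black, material: glass, size: 1], since material is glass. No: [color: blue, material: metal, size: 2], since material is metal.

No, No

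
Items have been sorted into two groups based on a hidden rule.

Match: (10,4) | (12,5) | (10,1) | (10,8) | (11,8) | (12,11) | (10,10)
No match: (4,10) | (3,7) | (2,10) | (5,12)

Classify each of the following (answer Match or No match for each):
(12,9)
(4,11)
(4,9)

The common property of the 'Match' items is: first ≥ 7. No 'No match' item has it.
(12,9): first 12 — has this property, so Match. (4,11): first 4 — fails this test, so No match. (4,9): first 4 — fails this test, so No match.

Match, No match, No match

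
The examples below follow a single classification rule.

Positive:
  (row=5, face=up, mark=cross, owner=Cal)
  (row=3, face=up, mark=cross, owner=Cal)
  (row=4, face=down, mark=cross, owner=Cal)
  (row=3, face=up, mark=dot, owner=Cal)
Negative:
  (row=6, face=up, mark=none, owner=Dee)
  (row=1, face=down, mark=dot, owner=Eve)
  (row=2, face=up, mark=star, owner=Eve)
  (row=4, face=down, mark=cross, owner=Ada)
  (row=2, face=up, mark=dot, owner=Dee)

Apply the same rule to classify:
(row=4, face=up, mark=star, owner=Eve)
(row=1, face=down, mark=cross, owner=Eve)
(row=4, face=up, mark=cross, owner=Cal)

Negative, Negative, Positive

Every 'Positive' example satisfies: owner is Cal. None of the 'Negative' examples do.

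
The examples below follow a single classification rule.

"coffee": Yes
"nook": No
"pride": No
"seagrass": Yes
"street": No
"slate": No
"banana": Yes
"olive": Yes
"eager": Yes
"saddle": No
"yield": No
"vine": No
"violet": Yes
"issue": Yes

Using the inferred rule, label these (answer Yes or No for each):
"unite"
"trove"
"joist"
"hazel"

The common property of the 'Yes' items is: has ≥ 3 vowels. No 'No' item has it.
"unite": 3 vowels, has this property → Yes.
"trove": 2 vowels, does not pass → No.
"joist": 2 vowels, does not pass → No.
"hazel": 2 vowels, does not pass → No.

Yes, No, No, No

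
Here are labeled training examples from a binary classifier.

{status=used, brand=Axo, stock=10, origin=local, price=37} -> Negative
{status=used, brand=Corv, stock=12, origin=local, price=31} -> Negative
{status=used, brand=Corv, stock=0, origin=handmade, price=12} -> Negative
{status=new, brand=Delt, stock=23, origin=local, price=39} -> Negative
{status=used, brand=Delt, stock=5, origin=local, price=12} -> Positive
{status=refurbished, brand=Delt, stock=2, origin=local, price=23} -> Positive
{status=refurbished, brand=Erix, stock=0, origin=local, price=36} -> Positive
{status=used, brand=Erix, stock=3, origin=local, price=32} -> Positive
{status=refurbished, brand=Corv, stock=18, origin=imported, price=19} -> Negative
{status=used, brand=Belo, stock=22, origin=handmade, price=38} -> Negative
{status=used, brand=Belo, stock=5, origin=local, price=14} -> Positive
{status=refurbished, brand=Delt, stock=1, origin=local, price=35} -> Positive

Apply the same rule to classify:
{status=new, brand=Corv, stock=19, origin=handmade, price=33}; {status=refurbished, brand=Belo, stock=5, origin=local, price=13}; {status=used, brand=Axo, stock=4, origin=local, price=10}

The simplest hypothesis consistent with all the labels is: origin is local AND stock ≤ 5.
{status=new, brand=Corv, stock=19, origin=handmade, price=33}: origin is handmade, stock = 19, doesn't match → Negative.
{status=refurbished, brand=Belo, stock=5, origin=local, price=13}: origin is local, stock = 5, has this property → Positive.
{status=used, brand=Axo, stock=4, origin=local, price=10}: origin is local, stock = 4, has this property → Positive.

Negative, Positive, Positive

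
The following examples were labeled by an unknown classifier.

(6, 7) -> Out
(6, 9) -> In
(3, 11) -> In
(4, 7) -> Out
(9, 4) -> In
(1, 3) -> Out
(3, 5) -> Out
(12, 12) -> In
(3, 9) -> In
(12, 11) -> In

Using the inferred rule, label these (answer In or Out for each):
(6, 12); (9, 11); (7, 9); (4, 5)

All 'In' examples share one property — max ≥ 9 — and every 'Out' example lacks it.
In: (6, 12), since max 12.
In: (9, 11), since max 11.
In: (7, 9), since max 9.
Out: (4, 5), since max 5.

In, In, In, Out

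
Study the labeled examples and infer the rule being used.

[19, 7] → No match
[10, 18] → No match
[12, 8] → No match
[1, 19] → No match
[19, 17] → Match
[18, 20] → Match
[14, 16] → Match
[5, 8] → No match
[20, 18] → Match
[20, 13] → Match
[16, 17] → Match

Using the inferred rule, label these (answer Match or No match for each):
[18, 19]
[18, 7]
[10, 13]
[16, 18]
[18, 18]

The pattern is that an item is 'Match' exactly when: sum ≥ 30.
[18, 19] — 18+19 = 37, hence Match.
[18, 7] — 18+7 = 25, hence No match.
[10, 13] — 10+13 = 23, hence No match.
[16, 18] — 16+18 = 34, hence Match.
[18, 18] — 18+18 = 36, hence Match.

Match, No match, No match, Match, Match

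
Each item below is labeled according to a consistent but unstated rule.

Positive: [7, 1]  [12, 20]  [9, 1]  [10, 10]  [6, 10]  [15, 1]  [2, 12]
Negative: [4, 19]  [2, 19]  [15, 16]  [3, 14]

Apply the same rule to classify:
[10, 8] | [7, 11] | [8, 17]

Positive, Positive, Negative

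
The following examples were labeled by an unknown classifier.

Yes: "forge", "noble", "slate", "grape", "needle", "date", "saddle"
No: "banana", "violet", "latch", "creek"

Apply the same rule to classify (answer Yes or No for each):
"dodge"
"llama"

Yes, No

Checking candidate rules against both groups, what survives is: ends with 'e'.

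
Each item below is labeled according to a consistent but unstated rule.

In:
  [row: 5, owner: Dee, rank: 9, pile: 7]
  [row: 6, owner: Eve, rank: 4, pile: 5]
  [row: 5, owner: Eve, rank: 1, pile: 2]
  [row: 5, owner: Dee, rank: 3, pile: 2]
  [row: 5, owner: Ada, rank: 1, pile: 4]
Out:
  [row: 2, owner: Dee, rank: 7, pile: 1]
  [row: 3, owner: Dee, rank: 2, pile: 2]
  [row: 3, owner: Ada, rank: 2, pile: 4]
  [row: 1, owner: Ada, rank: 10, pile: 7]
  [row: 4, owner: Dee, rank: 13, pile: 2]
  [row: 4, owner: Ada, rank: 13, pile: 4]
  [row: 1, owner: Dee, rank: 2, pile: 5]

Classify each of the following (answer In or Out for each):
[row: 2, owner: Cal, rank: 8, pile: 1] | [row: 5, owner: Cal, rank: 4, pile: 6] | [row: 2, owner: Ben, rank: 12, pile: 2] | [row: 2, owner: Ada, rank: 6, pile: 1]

Out, In, Out, Out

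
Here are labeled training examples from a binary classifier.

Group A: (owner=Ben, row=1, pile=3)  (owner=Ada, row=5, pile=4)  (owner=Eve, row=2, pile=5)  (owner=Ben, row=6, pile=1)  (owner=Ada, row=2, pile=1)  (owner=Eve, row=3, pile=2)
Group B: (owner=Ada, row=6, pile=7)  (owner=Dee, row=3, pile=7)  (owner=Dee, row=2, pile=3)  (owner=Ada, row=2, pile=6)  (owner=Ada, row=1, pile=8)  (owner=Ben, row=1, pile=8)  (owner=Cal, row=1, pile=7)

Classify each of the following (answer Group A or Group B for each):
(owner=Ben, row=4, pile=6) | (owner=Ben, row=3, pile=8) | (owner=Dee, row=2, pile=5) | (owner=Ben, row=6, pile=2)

Group B, Group B, Group B, Group A

The pattern is that an item is 'Group A' exactly when: owner is not Dee AND pile ≤ 5.
(owner=Ben, row=4, pile=6): Group B (owner is Ben, pile = 6). (owner=Ben, row=3, pile=8): Group B (owner is Ben, pile = 8). (owner=Dee, row=2, pile=5): Group B (owner is Dee, pile = 5). (owner=Ben, row=6, pile=2): Group A (owner is Ben, pile = 2).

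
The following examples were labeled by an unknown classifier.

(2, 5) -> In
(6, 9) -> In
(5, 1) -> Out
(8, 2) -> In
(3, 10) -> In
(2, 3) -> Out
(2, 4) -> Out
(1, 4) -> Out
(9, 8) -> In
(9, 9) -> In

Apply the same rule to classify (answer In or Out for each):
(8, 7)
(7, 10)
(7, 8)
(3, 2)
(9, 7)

In, In, In, Out, In

All 'In' examples share one property — sum ≥ 7 — and every 'Out' example lacks it.
(8, 7) — 8+7 = 15, hence In. (7, 10) — 7+10 = 17, hence In. (7, 8) — 7+8 = 15, hence In. (3, 2) — 3+2 = 5, hence Out. (9, 7) — 9+7 = 16, hence In.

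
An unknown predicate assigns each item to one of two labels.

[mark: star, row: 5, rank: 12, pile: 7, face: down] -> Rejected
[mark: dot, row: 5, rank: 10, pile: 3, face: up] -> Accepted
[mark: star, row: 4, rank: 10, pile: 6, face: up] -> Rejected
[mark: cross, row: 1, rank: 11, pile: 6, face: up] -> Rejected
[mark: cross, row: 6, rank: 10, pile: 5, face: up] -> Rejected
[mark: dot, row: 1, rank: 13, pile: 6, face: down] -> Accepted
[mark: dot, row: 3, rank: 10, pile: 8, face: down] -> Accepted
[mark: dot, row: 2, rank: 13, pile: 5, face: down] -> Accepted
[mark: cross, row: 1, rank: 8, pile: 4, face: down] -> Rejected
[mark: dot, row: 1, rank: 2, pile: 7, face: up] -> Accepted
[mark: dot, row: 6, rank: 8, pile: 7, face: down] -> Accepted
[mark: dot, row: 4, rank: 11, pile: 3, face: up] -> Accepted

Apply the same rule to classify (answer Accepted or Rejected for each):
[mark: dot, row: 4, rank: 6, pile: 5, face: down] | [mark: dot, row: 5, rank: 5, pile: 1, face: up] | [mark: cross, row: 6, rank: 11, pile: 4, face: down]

The distinguishing property — mark is dot — holds for all the 'Accepted' cases and none of the 'Rejected' cases.
[mark: dot, row: 4, rank: 6, pile: 5, face: down]: mark is dot, has this property → Accepted. [mark: dot, row: 5, rank: 5, pile: 1, face: up]: mark is dot, has this property → Accepted. [mark: cross, row: 6, rank: 11, pile: 4, face: down]: mark is cross, fails the rule → Rejected.

Accepted, Accepted, Rejected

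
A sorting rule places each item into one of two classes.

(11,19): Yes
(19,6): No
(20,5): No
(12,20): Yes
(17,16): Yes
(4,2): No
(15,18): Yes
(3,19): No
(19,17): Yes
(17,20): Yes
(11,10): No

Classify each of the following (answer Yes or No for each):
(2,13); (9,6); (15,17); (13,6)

The pattern is that an item is 'Yes' exactly when: sum ≥ 30.
(2,13) → 2+13 = 15 → No.
(9,6) → 9+6 = 15 → No.
(15,17) → 15+17 = 32 → Yes.
(13,6) → 13+6 = 19 → No.

No, No, Yes, No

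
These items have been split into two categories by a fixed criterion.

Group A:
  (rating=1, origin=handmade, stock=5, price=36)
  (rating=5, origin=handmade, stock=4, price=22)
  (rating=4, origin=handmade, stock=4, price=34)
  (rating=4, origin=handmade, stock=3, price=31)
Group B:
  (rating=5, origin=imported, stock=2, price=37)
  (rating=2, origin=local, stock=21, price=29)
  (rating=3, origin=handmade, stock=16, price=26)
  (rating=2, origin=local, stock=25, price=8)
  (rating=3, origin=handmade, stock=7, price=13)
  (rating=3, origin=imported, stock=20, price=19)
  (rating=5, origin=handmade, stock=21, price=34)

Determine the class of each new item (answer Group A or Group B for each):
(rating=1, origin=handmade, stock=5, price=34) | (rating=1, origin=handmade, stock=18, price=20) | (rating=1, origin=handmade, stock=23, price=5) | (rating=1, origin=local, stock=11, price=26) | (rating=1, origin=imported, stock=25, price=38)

Group A, Group B, Group B, Group B, Group B

Rule: origin is handmade AND stock ≤ 5. This holds for each 'Group A' example and fails for each 'Group B' one.
(rating=1, origin=handmade, stock=5, price=34) — origin is handmade, stock = 5, hence Group A. (rating=1, origin=handmade, stock=18, price=20) — origin is handmade, stock = 18, hence Group B. (rating=1, origin=handmade, stock=23, price=5) — origin is handmade, stock = 23, hence Group B. (rating=1, origin=local, stock=11, price=26) — origin is local, stock = 11, hence Group B. (rating=1, origin=imported, stock=25, price=38) — origin is imported, stock = 25, hence Group B.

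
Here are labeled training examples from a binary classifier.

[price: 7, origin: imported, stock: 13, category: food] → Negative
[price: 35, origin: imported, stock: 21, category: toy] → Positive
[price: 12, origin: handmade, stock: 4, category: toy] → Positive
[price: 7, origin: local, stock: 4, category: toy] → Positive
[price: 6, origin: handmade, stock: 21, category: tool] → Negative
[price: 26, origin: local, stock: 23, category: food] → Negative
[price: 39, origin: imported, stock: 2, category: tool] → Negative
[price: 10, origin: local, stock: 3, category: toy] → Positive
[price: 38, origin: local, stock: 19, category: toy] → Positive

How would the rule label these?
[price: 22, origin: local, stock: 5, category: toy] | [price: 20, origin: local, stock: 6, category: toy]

Positive, Positive

One predicate separates the groups cleanly: category is toy.
[price: 22, origin: local, stock: 5, category: toy]: Positive (category is toy).
[price: 20, origin: local, stock: 6, category: toy]: Positive (category is toy).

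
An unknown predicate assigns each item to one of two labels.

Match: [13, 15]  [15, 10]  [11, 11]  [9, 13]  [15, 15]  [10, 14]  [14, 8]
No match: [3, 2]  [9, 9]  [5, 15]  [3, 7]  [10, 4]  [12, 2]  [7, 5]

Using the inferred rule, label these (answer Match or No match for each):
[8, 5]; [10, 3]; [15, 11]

One predicate separates the groups cleanly: sum ≥ 22.

No match, No match, Match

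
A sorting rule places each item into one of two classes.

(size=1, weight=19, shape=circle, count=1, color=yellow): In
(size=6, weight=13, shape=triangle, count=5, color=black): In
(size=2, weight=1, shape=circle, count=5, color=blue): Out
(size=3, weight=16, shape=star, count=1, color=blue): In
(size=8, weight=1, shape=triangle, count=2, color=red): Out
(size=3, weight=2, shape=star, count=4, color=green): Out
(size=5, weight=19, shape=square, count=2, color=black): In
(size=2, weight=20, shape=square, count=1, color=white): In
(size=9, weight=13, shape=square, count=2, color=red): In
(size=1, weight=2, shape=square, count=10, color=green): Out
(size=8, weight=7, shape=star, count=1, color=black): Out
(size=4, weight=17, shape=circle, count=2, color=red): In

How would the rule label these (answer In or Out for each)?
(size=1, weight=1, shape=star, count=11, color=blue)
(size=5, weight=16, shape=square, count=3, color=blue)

The classifier is using: weight ≥ 13.
(size=1, weight=1, shape=star, count=11, color=blue): Out (weight = 1). (size=5, weight=16, shape=square, count=3, color=blue): In (weight = 16).

Out, In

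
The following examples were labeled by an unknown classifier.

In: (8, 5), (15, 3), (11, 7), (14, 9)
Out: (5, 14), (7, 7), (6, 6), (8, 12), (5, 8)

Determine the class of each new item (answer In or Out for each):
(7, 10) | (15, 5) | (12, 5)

Out, In, In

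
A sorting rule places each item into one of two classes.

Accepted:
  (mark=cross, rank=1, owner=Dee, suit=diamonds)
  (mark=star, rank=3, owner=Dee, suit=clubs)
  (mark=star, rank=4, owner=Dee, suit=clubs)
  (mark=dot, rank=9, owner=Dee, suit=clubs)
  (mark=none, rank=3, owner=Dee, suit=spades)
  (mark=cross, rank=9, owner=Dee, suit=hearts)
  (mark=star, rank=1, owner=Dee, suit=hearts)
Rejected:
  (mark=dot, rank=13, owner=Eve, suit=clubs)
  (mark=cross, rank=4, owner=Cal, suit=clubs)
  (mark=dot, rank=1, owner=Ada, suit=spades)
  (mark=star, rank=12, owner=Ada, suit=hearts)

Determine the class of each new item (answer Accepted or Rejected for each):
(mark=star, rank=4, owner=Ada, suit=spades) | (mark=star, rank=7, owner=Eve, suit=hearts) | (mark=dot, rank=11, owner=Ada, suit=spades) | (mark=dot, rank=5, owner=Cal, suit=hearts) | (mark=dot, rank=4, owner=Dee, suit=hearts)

Rejected, Rejected, Rejected, Rejected, Accepted

Checking candidate rules against both groups, what survives is: owner is Dee.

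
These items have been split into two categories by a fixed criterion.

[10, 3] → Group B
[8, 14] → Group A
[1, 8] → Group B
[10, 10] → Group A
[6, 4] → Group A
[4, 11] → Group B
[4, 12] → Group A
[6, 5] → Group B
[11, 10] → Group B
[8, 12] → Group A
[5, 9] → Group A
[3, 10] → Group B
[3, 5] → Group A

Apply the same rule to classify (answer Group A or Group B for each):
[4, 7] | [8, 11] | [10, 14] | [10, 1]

All 'Group A' examples share one property — sum is even — and every 'Group B' example lacks it.

Group B, Group B, Group A, Group B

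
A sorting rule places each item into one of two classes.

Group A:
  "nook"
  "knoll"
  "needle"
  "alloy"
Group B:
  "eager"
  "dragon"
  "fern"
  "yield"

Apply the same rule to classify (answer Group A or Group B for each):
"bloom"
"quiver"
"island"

Every 'Group A' example satisfies: has a double letter. None of the 'Group B' examples do.

Group A, Group B, Group B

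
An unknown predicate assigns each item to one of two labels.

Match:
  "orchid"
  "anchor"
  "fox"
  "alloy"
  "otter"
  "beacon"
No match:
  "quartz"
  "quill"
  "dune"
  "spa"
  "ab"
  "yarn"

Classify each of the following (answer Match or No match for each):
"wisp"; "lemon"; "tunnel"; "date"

The rule appears to be: contains 'o'.
No match: "wisp", since no 'o'.
Match: "lemon", since has 'o'.
No match: "tunnel", since no 'o'.
No match: "date", since no 'o'.

No match, Match, No match, No match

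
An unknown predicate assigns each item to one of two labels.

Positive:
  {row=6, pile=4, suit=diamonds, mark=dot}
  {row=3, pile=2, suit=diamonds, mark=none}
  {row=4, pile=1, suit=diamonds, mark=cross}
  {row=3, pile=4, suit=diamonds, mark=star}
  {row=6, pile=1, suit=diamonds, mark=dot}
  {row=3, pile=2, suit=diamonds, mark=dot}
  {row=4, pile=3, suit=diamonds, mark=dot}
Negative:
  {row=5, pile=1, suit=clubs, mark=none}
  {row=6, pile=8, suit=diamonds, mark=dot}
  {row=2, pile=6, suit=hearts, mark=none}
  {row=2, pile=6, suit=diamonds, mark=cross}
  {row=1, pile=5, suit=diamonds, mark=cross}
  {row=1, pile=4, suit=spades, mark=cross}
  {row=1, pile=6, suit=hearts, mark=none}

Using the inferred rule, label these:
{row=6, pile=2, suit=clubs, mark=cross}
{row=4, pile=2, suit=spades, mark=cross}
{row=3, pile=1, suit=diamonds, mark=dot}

The rule appears to be: suit is diamonds AND pile ≤ 4.
Negative: {row=6, pile=2, suit=clubs, mark=cross}, since suit is clubs, pile = 2. Negative: {row=4, pile=2, suit=spades, mark=cross}, since suit is spades, pile = 2. Positive: {row=3, pile=1, suit=diamonds, mark=dot}, since suit is diamonds, pile = 1.

Negative, Negative, Positive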